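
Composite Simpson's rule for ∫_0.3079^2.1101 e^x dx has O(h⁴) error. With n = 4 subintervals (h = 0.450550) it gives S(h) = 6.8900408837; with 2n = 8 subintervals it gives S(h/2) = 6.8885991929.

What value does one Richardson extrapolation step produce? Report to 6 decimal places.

Order 4 gives 2^r = 16 and 2^r − 1 = 15.
Top: 16(6.8885991929) − (6.8900408837) = 103.3275462027
(16 × 6.8885991929 − 6.8900408837)/(16 − 1) = 6.8885030802

6.888503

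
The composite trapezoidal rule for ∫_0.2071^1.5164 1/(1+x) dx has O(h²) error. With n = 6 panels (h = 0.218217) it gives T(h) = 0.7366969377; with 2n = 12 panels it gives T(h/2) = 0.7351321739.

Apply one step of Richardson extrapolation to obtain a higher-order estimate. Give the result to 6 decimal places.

Method order is 2; weight 2^2 = 4.
Difference of the inputs: 0.7351321739 − 0.7366969377 = -0.0015647638
Divide by 2^2 − 1 = 3: (-0.0015647638)/3 = -0.0005215879
R = 0.7351321739 − 0.0005215879 = 0.7346105860
Correction |R − A(h/2)| = 5.216e-04; gap |A(h/2) − A(h)| = 1.565e-03.

0.734611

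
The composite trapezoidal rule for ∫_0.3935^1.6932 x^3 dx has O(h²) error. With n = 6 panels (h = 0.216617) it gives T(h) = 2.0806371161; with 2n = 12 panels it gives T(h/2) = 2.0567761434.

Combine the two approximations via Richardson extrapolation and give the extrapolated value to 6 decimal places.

Error is O(h^2); halving h shrinks it by 2^2 = 4.
Difference of the inputs: 2.0567761434 − 2.0806371161 = -0.0238609727
Divide by 2^2 − 1 = 3: (-0.0238609727)/3 = -0.0079536576
R = 2.0567761434 − 0.0079536576 = 2.0488224858

2.048822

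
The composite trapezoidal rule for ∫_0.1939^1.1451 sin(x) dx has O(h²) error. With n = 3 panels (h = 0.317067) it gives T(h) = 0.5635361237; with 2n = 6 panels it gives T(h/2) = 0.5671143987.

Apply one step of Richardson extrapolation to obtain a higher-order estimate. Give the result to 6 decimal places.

0.568307

Order 2 gives 2^r = 4 and 2^r − 1 = 3.
4 × 0.5671143987 = 2.2684575948; subtract 0.5635361237 → 1.7049214711
Divide by 2^2 − 1 = 3.
Extrapolated: 1.7049214711 / 3 = 0.5683071570
Correction |R − A(h/2)| = 1.193e-03; gap |A(h/2) − A(h)| = 3.578e-03.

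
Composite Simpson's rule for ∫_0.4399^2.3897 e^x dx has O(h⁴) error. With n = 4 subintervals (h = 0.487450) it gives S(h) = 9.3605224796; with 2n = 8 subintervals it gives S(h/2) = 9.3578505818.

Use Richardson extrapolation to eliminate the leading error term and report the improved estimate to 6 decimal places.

9.357672

Method order is 4; weight 2^4 = 16.
16·9.3578505818 − 9.3605224796 = 140.3650868292
R = 140.3650868292/15 = 9.3576724553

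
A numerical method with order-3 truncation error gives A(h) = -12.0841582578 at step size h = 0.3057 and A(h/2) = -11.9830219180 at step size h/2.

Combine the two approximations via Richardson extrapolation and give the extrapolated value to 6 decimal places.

-11.968574

The method has order 3: 2^3 = 8.
Weighted: (-95.8641753440) − (-12.0841582578) = -83.7800170862
Denominator 8 − 1 = 7.
R = (-83.7800170862)/7 = -11.9685738695
Shift from A(h/2): +0.0144480485.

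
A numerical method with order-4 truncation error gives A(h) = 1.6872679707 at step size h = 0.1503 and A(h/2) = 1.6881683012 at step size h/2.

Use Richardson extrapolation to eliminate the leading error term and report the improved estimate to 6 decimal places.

The method has order 4: 2^4 = 16.
Numerator 16×A(h/2) − A(h) = 16×1.6881683012 − 1.6872679707 = 25.3234248485
(16×1.6881683012 − 1.6872679707)/(16 − 1) = 1.6882283232
Shift from A(h/2): +0.0000600220.

1.688228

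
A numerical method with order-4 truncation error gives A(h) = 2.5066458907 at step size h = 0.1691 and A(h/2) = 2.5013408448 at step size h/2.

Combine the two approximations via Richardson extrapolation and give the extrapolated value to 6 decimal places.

2.500987

The method has order 4: 2^4 = 16.
Top: 16(2.5013408448) − (2.5066458907) = 37.5148076261
(16·2.5013408448 − 2.5066458907)/(16 − 1) = 2.5009871751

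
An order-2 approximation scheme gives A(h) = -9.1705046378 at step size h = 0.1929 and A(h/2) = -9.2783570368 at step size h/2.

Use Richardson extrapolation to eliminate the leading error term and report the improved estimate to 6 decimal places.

-9.314308

Method order is 2; weight 2^2 = 4.
4*(-9.2783570368) = -37.1134281472; subtract (-9.1705046378) → -27.9429235094
Divide by 2^2 − 1 = 3.
(-27.9429235094) ÷ 3 = -9.3143078365
Gap between inputs: 1.079e-01; correction applied: −0.0359507997.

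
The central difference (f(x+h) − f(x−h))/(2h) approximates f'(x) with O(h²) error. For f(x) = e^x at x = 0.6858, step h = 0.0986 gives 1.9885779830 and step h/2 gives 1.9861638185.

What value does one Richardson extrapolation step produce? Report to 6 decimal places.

1.985359

r = 2: numerator weight 4, denominator 3.
2^2*A(h/2) = 7.9446552740; minus A(h) gives 5.9560772910.
Divide by 2^2 − 1 = 3.
(4*1.9861638185 − 1.9885779830)/(4 − 1) = 1.9853590970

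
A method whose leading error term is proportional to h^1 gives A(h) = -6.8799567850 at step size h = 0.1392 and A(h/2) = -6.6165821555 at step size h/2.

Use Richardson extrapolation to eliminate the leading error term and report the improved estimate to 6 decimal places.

-6.353208

With r = 1 the leading error scales as h^1, so the weight is 2^1 = 2.
2·(-6.6165821555) − (-6.8799567850) = -6.3532075260
Divide by 2^1 − 1 = 1.
Extrapolated: (-6.3532075260) / 1 = -6.3532075260
Gap between inputs: 2.634e-01; correction applied: +0.2633746295.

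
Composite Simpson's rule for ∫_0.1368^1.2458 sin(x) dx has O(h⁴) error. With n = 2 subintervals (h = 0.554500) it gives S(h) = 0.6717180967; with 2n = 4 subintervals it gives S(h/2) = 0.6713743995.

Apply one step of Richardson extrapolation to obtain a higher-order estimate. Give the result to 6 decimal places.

r = 4, so 2^r = 16.
Difference of the inputs: 0.6713743995 − 0.6717180967 = -0.0003436972
Divide by 2^4 − 1 = 15: (-0.0003436972)/15 = -0.0000229131
R = A(h/2) + (A(h/2) − A(h))/15 = 0.6713743995 − 0.0000229131 = 0.6713514864

0.671351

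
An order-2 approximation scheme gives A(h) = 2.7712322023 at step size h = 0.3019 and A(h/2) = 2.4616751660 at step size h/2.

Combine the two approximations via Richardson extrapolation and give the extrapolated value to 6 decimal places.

r = 2: numerator weight 4, denominator 3.
Top: 4(2.4616751660) − (2.7712322023) = 7.0754684617
7.0754684617 ÷ 3 = 2.3584894872
Gap between inputs: 3.096e-01; correction applied: −0.1031856788.

2.358489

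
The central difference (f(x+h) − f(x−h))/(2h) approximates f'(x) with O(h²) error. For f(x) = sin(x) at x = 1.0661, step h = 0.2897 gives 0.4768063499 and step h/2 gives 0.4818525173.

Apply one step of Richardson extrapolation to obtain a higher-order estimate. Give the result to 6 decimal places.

r = 2, so 2^r = 4.
Difference of the inputs: 0.4818525173 − 0.4768063499 = 0.0050461674
Divide by 2^2 − 1 = 3: 0.0050461674/3 = 0.0016820558
R = A(h/2) + (A(h/2) − A(h))/3 = 0.4818525173 + 0.0016820558 = 0.4835345731
Correction |R − A(h/2)| = 1.682e-03; gap |A(h/2) − A(h)| = 5.046e-03.

0.483535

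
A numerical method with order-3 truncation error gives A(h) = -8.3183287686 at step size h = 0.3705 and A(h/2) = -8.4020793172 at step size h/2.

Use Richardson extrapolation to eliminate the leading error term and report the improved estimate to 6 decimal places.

-8.414044

Method order is 3; weight 2^3 = 8.
A(h/2) − A(h) = -8.4020793172 − (-8.3183287686) = -0.0837505486
Divide by 2^3 − 1 = 7: (-0.0837505486)/7 = -0.0119643641
R = -8.4020793172 − 0.0119643641 = -8.4140436813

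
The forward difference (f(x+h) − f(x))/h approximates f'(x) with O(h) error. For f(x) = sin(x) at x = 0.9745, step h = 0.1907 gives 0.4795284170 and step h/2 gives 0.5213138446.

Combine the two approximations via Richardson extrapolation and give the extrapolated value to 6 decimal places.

0.563099

r = 1, so 2^r = 2.
2·0.5213138446 − 0.4795284170 = 0.5630992722
R = 0.5630992722/1 = 0.5630992722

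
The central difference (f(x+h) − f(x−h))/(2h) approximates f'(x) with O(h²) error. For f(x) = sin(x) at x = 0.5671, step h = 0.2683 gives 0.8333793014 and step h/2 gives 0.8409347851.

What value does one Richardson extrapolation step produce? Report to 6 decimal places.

Error is O(h^2); halving h shrinks it by 2^2 = 4.
4*0.8409347851 = 3.3637391404; 3.3637391404 − 0.8333793014 = 2.5303598390
Denominator 4 − 1 = 3.
So the Richardson estimate is 0.8434532797.
Correction |R − A(h/2)| = 2.518e-03; gap |A(h/2) − A(h)| = 7.555e-03.

0.843453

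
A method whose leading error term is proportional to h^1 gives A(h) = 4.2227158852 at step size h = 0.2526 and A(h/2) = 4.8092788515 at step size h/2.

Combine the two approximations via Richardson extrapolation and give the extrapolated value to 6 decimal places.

The method has order 1: 2^1 = 2.
2*4.8092788515 = 9.6185577030; 9.6185577030 − 4.2227158852 = 5.3958418178
Divide by 2^1 − 1 = 1.
R = 5.3958418178/1 = 5.3958418178
Shift from A(h/2): +0.5865629663.

5.395842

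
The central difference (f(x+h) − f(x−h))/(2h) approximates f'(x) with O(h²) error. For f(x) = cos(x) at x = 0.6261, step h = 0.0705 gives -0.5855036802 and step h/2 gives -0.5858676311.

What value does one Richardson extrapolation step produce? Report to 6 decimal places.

With r = 2 the leading error scales as h^2, so the weight is 2^2 = 4.
Top: 4(-0.5858676311) − (-0.5855036802) = -1.7579668442
Divide by 2^2 − 1 = 3.
(4×(-0.5858676311) − (-0.5855036802))/(4 − 1) = -0.5859889481
Shift from A(h/2): −0.0001213170.

-0.585989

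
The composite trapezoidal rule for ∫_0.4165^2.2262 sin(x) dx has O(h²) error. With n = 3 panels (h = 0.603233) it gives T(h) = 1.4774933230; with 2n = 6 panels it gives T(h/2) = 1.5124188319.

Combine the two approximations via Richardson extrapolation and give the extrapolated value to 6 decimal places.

Order 2 gives 2^r = 4 and 2^r − 1 = 3.
Top: 4(1.5124188319) − (1.4774933230) = 4.5721820046
(4*1.5124188319 − 1.4774933230)/(4 − 1) = 1.5240606682
Correction |R − A(h/2)| = 1.164e-02; gap |A(h/2) − A(h)| = 3.493e-02.

1.524061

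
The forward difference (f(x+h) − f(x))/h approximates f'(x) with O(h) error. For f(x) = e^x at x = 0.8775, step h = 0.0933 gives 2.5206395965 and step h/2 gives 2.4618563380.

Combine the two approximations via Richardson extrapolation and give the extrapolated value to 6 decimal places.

Leading term ∝ h^1; use weight 2 = 2^1.
2 × 2.4618563380 − 2.5206395965 = 2.4030730795
Extrapolated: 2.4030730795 / 1 = 2.4030730795

2.403073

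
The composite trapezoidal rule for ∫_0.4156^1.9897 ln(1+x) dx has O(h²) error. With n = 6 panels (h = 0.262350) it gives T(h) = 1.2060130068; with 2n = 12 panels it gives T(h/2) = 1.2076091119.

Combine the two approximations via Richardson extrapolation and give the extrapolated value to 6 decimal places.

1.208141

Leading term ∝ h^2; use weight 4 = 2^2.
Weighted: 4.8304364476 − 1.2060130068 = 3.6244234408
Denominator 4 − 1 = 3.
3.6244234408 ÷ 3 = 1.2081411469
Correction |R − A(h/2)| = 5.320e-04; gap |A(h/2) − A(h)| = 1.596e-03.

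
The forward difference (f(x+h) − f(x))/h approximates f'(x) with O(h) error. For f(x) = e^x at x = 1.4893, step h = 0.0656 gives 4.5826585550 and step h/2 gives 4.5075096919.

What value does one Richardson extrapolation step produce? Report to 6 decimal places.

With r = 1 the leading error scales as h^1, so the weight is 2^1 = 2.
Weighted: 9.0150193838 − 4.5826585550 = 4.4323608288
Divide by 2^1 − 1 = 1.
Extrapolated: 4.4323608288 / 1 = 4.4323608288

4.432361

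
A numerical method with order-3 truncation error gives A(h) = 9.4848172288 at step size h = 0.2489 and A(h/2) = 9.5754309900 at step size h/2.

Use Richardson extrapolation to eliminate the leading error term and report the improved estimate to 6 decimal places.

9.588376

Order 3 gives 2^r = 8 and 2^r − 1 = 7.
Weighted: 76.6034479200 − 9.4848172288 = 67.1186306912
67.1186306912 ÷ 7 = 9.5883758130
Correction |R − A(h/2)| = 1.294e-02; gap |A(h/2) − A(h)| = 9.061e-02.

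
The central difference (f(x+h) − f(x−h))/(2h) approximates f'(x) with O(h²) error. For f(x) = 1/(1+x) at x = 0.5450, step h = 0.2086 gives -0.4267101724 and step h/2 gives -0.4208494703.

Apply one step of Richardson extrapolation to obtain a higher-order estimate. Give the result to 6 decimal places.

Error is O(h^2); halving h shrinks it by 2^2 = 4.
Numerator 4×A(h/2) − A(h) = 4×(-0.4208494703) − (-0.4267101724) = -1.2566877088
Denominator 4 − 1 = 3.
Result: -0.4188959029
Gap between inputs: 5.861e-03; correction applied: +0.0019535674.

-0.418896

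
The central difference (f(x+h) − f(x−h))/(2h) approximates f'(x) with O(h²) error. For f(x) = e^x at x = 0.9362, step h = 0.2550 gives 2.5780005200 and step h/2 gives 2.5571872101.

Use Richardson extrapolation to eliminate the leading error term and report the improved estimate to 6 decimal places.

2.550249

Error is O(h^2); halving h shrinks it by 2^2 = 4.
4 × 2.5571872101 = 10.2287488404; 10.2287488404 − 2.5780005200 = 7.6507483204
Divide by 2^2 − 1 = 3.
Extrapolated: 7.6507483204 / 3 = 2.5502494401
Correction |R − A(h/2)| = 6.938e-03; gap |A(h/2) − A(h)| = 2.081e-02.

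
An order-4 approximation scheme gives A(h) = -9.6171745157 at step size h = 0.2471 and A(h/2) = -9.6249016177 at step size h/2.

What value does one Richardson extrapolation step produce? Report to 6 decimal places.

-9.625417

With r = 4 the leading error scales as h^4, so the weight is 2^4 = 16.
16 × (-9.6249016177) = -153.9984258832; subtract (-9.6171745157) → -144.3812513675
(-144.3812513675) ÷ 15 = -9.6254167578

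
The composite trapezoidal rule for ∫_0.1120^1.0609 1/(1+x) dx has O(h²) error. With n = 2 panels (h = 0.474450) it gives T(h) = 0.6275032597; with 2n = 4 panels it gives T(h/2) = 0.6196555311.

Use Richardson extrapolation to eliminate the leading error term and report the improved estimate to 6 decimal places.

0.617040

Order 2 gives 2^r = 4 and 2^r − 1 = 3.
4*0.6196555311 − 0.6275032597 = 1.8511188647
(4*0.6196555311 − 0.6275032597)/(4 − 1) = 0.6170396216
Gap between inputs: 7.848e-03; correction applied: −0.0026159095.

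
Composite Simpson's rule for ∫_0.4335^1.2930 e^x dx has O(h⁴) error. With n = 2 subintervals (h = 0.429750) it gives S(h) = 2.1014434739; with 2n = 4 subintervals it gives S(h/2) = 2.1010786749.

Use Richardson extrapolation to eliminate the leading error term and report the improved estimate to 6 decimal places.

r = 4, so 2^r = 16.
Weighted: 33.6172587984 − 2.1014434739 = 31.5158153245
(16*2.1010786749 − 2.1014434739)/(16 − 1) = 2.1010543550
Gap between inputs: 3.648e-04; correction applied: −0.0000243199.

2.101054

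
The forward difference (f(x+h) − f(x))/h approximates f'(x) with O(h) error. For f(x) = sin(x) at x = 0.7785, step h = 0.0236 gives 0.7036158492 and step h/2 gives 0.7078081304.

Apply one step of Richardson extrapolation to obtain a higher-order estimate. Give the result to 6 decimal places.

0.712000

Error is O(h^1); halving h shrinks it by 2^1 = 2.
Weighted: 1.4156162608 − 0.7036158492 = 0.7120004116
(2 × 0.7078081304 − 0.7036158492)/(2 − 1) = 0.7120004116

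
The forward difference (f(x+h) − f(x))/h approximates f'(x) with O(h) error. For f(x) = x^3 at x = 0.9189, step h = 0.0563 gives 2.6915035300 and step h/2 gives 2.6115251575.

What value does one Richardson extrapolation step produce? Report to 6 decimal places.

2.531547

r = 1, so 2^r = 2.
2×2.6115251575 − 2.6915035300 = 2.5315467850
Extrapolated: 2.5315467850 / 1 = 2.5315467850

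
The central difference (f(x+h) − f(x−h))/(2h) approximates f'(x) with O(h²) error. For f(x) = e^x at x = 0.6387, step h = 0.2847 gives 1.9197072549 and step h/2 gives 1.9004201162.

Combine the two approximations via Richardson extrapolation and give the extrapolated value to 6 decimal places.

1.893991

r = 2, so 2^r = 4.
4 × 1.9004201162 − 1.9197072549 = 5.6819732099
Denominator 4 − 1 = 3.
(4 × 1.9004201162 − 1.9197072549)/(4 − 1) = 1.8939910700
Gap between inputs: 1.929e-02; correction applied: −0.0064290462.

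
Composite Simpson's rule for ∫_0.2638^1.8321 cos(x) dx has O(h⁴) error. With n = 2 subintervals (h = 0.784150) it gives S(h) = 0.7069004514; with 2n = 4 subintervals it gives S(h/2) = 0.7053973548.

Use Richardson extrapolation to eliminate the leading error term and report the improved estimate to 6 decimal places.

0.705297

Leading term ∝ h^4; use weight 16 = 2^4.
Top: 16(0.7053973548) − (0.7069004514) = 10.5794572254
Divide by 2^4 − 1 = 15.
So the Richardson estimate is 0.7052971484.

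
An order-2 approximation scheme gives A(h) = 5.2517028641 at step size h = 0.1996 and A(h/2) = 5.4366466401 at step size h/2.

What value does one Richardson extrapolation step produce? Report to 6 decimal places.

Method order is 2; weight 2^2 = 4.
2^2*A(h/2) = 21.7465865604; minus A(h) gives 16.4948836963.
Denominator 4 − 1 = 3.
Extrapolated: 16.4948836963 / 3 = 5.4982945654
Shift from A(h/2): +0.0616479253.

5.498295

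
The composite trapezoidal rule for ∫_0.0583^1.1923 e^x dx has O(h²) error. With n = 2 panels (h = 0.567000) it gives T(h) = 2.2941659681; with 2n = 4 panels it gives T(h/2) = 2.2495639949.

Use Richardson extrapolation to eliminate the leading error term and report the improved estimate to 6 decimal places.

2.234697

Leading term ∝ h^2; use weight 4 = 2^2.
4*2.2495639949 = 8.9982559796; 8.9982559796 − 2.2941659681 = 6.7040900115
Denominator 4 − 1 = 3.
(4*2.2495639949 − 2.2941659681)/(4 − 1) = 2.2346966705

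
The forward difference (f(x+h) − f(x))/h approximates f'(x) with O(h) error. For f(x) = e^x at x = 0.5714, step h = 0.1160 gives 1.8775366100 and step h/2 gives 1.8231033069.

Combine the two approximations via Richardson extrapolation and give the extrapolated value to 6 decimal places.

Order 1 gives 2^r = 2 and 2^r − 1 = 1.
Numerator 2×A(h/2) − A(h) = 2×1.8231033069 − 1.8775366100 = 1.7686700038
Divide by 2^1 − 1 = 1.
R = 1.7686700038/1 = 1.7686700038
Correction |R − A(h/2)| = 5.443e-02; gap |A(h/2) − A(h)| = 5.443e-02.

1.768670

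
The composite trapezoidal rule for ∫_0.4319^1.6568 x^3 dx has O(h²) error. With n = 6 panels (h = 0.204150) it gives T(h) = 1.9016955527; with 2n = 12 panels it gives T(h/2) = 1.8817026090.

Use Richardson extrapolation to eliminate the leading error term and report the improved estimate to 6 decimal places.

r = 2, so 2^r = 4.
Numerator 4·A(h/2) − A(h) = 4·1.8817026090 − 1.9016955527 = 5.6251148833
Divide by 2^2 − 1 = 3.
5.6251148833 ÷ 3 = 1.8750382944
Correction |R − A(h/2)| = 6.664e-03; gap |A(h/2) − A(h)| = 1.999e-02.

1.875038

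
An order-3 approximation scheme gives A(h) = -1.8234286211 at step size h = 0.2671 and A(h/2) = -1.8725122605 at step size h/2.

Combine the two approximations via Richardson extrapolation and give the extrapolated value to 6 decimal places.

Method order is 3; weight 2^3 = 8.
8 × (-1.8725122605) = -14.9800980840; (-14.9800980840) − (-1.8234286211) = -13.1566694629
Denominator 8 − 1 = 7.
(-13.1566694629) ÷ 7 = -1.8795242090

-1.879524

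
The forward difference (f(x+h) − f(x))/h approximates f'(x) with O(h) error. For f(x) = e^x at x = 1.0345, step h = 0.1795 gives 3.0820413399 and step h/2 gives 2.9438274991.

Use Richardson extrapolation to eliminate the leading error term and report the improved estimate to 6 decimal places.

Method order is 1; weight 2^1 = 2.
Weighted: 5.8876549982 − 3.0820413399 = 2.8056136583
Divide by 2^1 − 1 = 1.
Result: 2.8056136583
Correction |R − A(h/2)| = 1.382e-01; gap |A(h/2) − A(h)| = 1.382e-01.

2.805614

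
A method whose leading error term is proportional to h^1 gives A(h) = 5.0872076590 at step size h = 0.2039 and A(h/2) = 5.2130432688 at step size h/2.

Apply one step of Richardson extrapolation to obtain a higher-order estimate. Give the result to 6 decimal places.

5.338879

Order 1 gives 2^r = 2 and 2^r − 1 = 1.
2×5.2130432688 − 5.0872076590 = 5.3388788786
Divide by 2^1 − 1 = 1.
5.3388788786 ÷ 1 = 5.3388788786
Gap between inputs: 1.258e-01; correction applied: +0.1258356098.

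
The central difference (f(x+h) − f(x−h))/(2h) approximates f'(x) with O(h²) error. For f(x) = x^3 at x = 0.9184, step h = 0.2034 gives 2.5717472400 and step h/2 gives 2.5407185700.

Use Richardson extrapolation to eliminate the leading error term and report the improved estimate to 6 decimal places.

2.530376

With r = 2 the leading error scales as h^2, so the weight is 2^2 = 4.
Numerator 4 × A(h/2) − A(h) = 4 × 2.5407185700 − 2.5717472400 = 7.5911270400
Divide by 2^2 − 1 = 3.
R = 7.5911270400/3 = 2.5303756800
Shift from A(h/2): −0.0103428900.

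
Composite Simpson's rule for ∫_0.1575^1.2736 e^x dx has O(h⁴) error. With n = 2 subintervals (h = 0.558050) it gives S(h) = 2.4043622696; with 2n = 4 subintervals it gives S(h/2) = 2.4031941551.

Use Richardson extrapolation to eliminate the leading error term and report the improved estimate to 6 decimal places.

2.403116

The method has order 4: 2^4 = 16.
A(h/2) − A(h) = 2.4031941551 − 2.4043622696 = -0.0011681145
Divide by 2^4 − 1 = 15: (-0.0011681145)/15 = -0.0000778743
R = 2.4031941551 − 0.0000778743 = 2.4031162808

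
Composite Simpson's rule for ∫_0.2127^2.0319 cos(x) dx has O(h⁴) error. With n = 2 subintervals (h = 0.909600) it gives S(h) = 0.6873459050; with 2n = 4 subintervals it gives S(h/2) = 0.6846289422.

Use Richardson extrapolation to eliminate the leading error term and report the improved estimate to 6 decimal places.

The method has order 4: 2^4 = 16.
2^4 × A(h/2) = 10.9540630752; minus A(h) gives 10.2667171702.
Divide by 2^4 − 1 = 15.
10.2667171702 ÷ 15 = 0.6844478113

0.684448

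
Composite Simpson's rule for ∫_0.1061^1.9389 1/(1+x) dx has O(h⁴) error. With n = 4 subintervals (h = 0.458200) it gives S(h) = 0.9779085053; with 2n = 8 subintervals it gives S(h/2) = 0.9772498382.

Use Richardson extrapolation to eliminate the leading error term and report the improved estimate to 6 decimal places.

r = 4, so 2^r = 16.
Difference of the inputs: 0.9772498382 − 0.9779085053 = -0.0006586671
Correction (A(h/2) − A(h))/(16 − 1) = (-0.0006586671)/15 = -0.0000439111
R = A(h/2) + (A(h/2) − A(h))/15 = 0.9772498382 − 0.0000439111 = 0.9772059271
Gap between inputs: 6.587e-04; correction applied: −0.0000439111.

0.977206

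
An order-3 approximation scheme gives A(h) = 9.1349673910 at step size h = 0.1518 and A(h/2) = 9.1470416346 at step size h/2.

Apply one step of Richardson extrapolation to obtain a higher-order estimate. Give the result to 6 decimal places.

Leading term ∝ h^3; use weight 8 = 2^3.
2^3·A(h/2) = 73.1763330768; minus A(h) gives 64.0413656858.
Extrapolated: 64.0413656858 / 7 = 9.1487665265
Gap between inputs: 1.207e-02; correction applied: +0.0017248919.

9.148767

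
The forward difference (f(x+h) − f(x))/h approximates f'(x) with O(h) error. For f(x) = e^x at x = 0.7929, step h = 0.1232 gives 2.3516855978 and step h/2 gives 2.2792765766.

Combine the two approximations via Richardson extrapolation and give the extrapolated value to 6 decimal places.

2.206868

r = 1: numerator weight 2, denominator 1.
2 × 2.2792765766 − 2.3516855978 = 2.2068675554
Denominator 2 − 1 = 1.
Extrapolated: 2.2068675554 / 1 = 2.2068675554
Correction |R − A(h/2)| = 7.241e-02; gap |A(h/2) − A(h)| = 7.241e-02.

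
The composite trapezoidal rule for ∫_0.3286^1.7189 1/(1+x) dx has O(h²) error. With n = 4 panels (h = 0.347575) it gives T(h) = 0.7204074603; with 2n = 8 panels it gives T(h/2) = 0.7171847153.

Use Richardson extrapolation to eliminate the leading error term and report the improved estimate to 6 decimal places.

0.716110

r = 2, so 2^r = 4.
2^2*A(h/2) = 2.8687388612; minus A(h) gives 2.1483314009.
Denominator 4 − 1 = 3.
Extrapolated: 2.1483314009 / 3 = 0.7161104670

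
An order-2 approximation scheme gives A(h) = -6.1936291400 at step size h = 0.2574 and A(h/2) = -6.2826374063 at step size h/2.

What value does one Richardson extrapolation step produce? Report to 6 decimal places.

-6.312307

Error is O(h^2); halving h shrinks it by 2^2 = 4.
4·(-6.2826374063) − (-6.1936291400) = -18.9369204852
Extrapolated: (-18.9369204852) / 3 = -6.3123068284
Gap between inputs: 8.901e-02; correction applied: −0.0296694221.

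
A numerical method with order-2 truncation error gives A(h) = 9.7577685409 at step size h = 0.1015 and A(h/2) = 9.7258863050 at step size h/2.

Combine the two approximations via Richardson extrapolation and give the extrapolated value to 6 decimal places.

9.715259

r = 2, so 2^r = 4.
Weighted: 38.9035452200 − 9.7577685409 = 29.1457766791
R = 29.1457766791/3 = 9.7152588930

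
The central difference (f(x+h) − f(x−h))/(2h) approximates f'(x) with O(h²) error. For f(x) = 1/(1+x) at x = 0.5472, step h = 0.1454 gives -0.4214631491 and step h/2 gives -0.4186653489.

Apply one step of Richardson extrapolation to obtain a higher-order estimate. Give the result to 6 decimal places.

-0.417733

Order 2 gives 2^r = 4 and 2^r − 1 = 3.
Weighted: (-1.6746613956) − (-0.4214631491) = -1.2531982465
Denominator 4 − 1 = 3.
So the Richardson estimate is -0.4177327488.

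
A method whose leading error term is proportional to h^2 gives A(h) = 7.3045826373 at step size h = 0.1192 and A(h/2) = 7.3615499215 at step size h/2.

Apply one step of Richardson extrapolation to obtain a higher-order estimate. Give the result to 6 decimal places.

7.380539

r = 2: numerator weight 4, denominator 3.
4*7.3615499215 = 29.4461996860; 29.4461996860 − 7.3045826373 = 22.1416170487
Denominator 4 − 1 = 3.
R = 22.1416170487/3 = 7.3805390162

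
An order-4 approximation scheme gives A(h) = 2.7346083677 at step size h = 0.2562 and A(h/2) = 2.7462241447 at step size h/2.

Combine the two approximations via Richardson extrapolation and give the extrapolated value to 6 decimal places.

The method has order 4: 2^4 = 16.
Weighted: 43.9395863152 − 2.7346083677 = 41.2049779475
(16 × 2.7462241447 − 2.7346083677)/(16 − 1) = 2.7469985298
Shift from A(h/2): +0.0007743851.

2.746999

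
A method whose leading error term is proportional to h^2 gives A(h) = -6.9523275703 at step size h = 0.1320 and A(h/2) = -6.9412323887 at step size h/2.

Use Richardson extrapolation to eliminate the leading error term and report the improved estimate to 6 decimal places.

Error is O(h^2); halving h shrinks it by 2^2 = 4.
Difference of the inputs: -6.9412323887 − (-6.9523275703) = 0.0110951816
Divide by 2^2 − 1 = 3: 0.0110951816/3 = 0.0036983939
R = -6.9412323887 + 0.0036983939 = -6.9375339948
Gap between inputs: 1.110e-02; correction applied: +0.0036983939.

-6.937534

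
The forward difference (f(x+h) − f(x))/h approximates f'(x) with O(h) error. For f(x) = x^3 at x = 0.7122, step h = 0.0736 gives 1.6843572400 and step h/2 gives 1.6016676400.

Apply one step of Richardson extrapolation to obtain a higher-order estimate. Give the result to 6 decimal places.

1.518978

Method order is 1; weight 2^1 = 2.
2 × 1.6016676400 = 3.2033352800; 3.2033352800 − 1.6843572400 = 1.5189780400
Divide by 2^1 − 1 = 1.
Extrapolated: 1.5189780400 / 1 = 1.5189780400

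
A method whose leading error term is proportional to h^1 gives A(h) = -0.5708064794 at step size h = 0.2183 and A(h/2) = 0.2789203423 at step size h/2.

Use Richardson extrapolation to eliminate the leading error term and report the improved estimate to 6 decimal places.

1.128647

Leading term ∝ h^1; use weight 2 = 2^1.
2×0.2789203423 = 0.5578406846; subtract (-0.5708064794) → 1.1286471640
Divide by 2^1 − 1 = 1.
Result: 1.1286471640
Gap between inputs: 8.497e-01; correction applied: +0.8497268217.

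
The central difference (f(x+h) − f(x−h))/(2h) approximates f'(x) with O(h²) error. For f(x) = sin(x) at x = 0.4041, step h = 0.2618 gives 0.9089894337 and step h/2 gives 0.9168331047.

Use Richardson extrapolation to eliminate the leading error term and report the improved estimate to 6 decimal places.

Error is O(h^2); halving h shrinks it by 2^2 = 4.
2^2*A(h/2) = 3.6673324188; minus A(h) gives 2.7583429851.
Denominator 4 − 1 = 3.
2.7583429851 ÷ 3 = 0.9194476617

0.919448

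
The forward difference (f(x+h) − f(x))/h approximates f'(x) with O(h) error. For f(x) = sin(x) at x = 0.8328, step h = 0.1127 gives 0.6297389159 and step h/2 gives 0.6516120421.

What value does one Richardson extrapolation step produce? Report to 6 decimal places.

Order 1 gives 2^r = 2 and 2^r − 1 = 1.
2^1×A(h/2) = 1.3032240842; minus A(h) gives 0.6734851683.
Divide by 2^1 − 1 = 1.
So the Richardson estimate is 0.6734851683.

0.673485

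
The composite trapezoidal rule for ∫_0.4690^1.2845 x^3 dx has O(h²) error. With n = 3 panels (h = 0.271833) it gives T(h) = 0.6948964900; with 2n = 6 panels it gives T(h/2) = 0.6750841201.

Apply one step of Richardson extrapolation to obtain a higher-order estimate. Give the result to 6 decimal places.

0.668480

r = 2: numerator weight 4, denominator 3.
4*0.6750841201 − 0.6948964900 = 2.0054399904
Divide by 2^2 − 1 = 3.
Result: 0.6684799968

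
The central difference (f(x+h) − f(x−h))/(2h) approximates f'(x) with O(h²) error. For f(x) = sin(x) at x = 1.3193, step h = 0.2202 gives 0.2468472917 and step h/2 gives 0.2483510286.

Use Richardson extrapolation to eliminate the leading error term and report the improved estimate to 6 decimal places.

r = 2: numerator weight 4, denominator 3.
A(h/2) − A(h) = 0.2483510286 − 0.2468472917 = 0.0015037369
Divide by 2^2 − 1 = 3: 0.0015037369/3 = 0.0005012456
R = 0.2483510286 + 0.0005012456 = 0.2488522742

0.248852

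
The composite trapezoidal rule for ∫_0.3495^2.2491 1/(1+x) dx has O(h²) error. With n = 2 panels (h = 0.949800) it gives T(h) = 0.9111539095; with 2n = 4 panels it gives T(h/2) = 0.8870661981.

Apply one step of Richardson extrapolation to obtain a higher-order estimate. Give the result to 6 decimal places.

0.879037

Method order is 2; weight 2^2 = 4.
4*0.8870661981 − 0.9111539095 = 2.6371108829
Divide by 2^2 − 1 = 3.
Extrapolated: 2.6371108829 / 3 = 0.8790369610
Shift from A(h/2): −0.0080292371.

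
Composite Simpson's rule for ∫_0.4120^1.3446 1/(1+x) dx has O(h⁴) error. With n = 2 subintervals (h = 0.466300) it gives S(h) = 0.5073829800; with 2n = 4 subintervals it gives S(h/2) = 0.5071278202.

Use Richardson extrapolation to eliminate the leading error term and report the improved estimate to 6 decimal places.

Method order is 4; weight 2^4 = 16.
Numerator 16×A(h/2) − A(h) = 16×0.5071278202 − 0.5073829800 = 7.6066621432
R = 7.6066621432/15 = 0.5071108095

0.507111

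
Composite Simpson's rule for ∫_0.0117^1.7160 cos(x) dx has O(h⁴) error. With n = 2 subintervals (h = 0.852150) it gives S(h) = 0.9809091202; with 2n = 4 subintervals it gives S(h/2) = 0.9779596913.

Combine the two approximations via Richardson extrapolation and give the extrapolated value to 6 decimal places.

0.977763

Method order is 4; weight 2^4 = 16.
2^4 × A(h/2) = 15.6473550608; minus A(h) gives 14.6664459406.
Divide by 2^4 − 1 = 15.
So the Richardson estimate is 0.9777630627.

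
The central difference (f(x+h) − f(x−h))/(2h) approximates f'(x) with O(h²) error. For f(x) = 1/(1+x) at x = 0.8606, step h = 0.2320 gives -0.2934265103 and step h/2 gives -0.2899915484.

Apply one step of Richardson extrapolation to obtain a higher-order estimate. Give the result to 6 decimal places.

-0.288847

With r = 2 the leading error scales as h^2, so the weight is 2^2 = 4.
Top: 4(-0.2899915484) − (-0.2934265103) = -0.8665396833
Divide by 2^2 − 1 = 3.
R = (-0.8665396833)/3 = -0.2888465611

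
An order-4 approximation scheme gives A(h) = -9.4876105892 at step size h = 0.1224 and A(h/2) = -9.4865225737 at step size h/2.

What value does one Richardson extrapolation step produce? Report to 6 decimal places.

With r = 4 the leading error scales as h^4, so the weight is 2^4 = 16.
16×(-9.4865225737) = -151.7843611792; subtract (-9.4876105892) → -142.2967505900
Denominator 16 − 1 = 15.
Extrapolated: (-142.2967505900) / 15 = -9.4864500393

-9.486450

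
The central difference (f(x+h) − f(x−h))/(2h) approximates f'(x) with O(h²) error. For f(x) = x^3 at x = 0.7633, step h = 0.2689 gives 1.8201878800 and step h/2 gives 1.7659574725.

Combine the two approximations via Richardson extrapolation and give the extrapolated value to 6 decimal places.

1.747881

r = 2, so 2^r = 4.
Numerator 4×A(h/2) − A(h) = 4×1.7659574725 − 1.8201878800 = 5.2436420100
Denominator 4 − 1 = 3.
(4×1.7659574725 − 1.8201878800)/(4 − 1) = 1.7478806700
Correction |R − A(h/2)| = 1.808e-02; gap |A(h/2) − A(h)| = 5.423e-02.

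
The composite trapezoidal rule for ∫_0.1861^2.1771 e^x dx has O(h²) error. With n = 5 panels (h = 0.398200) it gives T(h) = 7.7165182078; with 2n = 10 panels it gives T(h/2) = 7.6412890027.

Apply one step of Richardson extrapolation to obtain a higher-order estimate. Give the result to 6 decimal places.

Order 2 gives 2^r = 4 and 2^r − 1 = 3.
2^2 × A(h/2) = 30.5651560108; minus A(h) gives 22.8486378030.
22.8486378030 ÷ 3 = 7.6162126010

7.616213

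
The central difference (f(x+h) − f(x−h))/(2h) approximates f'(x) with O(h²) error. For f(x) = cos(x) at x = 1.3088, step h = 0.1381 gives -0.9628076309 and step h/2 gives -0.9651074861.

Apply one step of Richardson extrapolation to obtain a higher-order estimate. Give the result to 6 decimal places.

-0.965874

Method order is 2; weight 2^2 = 4.
4*(-0.9651074861) = -3.8604299444; (-3.8604299444) − (-0.9628076309) = -2.8976223135
Extrapolated: (-2.8976223135) / 3 = -0.9658741045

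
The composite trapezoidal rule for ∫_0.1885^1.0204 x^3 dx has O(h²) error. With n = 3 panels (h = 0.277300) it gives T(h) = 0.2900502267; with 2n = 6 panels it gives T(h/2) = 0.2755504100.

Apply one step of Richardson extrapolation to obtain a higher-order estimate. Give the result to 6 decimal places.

0.270717

The method has order 2: 2^2 = 4.
A(h/2) − A(h) = 0.2755504100 − 0.2900502267 = -0.0144998167
Correction (A(h/2) − A(h))/(4 − 1) = (-0.0144998167)/3 = -0.0048332722
R = 0.2755504100 − 0.0048332722 = 0.2707171378
Gap between inputs: 1.450e-02; correction applied: −0.0048332722.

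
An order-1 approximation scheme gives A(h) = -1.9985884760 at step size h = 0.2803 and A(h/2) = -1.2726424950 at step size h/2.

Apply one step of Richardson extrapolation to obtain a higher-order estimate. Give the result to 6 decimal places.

Method order is 1; weight 2^1 = 2.
A(h/2) − A(h) = -1.2726424950 − (-1.9985884760) = 0.7259459810
Divide by 2^1 − 1 = 1: 0.7259459810/1 = 0.7259459810
R = -1.2726424950 + 0.7259459810 = -0.5466965140
Correction |R − A(h/2)| = 7.259e-01; gap |A(h/2) − A(h)| = 7.259e-01.

-0.546697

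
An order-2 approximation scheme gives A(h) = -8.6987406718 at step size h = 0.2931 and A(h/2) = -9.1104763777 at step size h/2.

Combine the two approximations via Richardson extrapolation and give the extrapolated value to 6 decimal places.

-9.247722

Error is O(h^2); halving h shrinks it by 2^2 = 4.
Top: 4(-9.1104763777) − (-8.6987406718) = -27.7431648390
Extrapolated: (-27.7431648390) / 3 = -9.2477216130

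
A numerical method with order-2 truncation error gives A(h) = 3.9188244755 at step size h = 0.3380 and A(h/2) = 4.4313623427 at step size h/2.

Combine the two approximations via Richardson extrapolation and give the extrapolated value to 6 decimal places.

4.602208

Order 2 gives 2^r = 4 and 2^r − 1 = 3.
4 × 4.4313623427 − 3.9188244755 = 13.8066248953
Denominator 4 − 1 = 3.
Extrapolated: 13.8066248953 / 3 = 4.6022082984
Correction |R − A(h/2)| = 1.708e-01; gap |A(h/2) − A(h)| = 5.125e-01.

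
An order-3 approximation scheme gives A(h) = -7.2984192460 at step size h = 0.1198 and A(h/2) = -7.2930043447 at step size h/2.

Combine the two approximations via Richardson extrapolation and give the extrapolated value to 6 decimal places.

With r = 3 the leading error scales as h^3, so the weight is 2^3 = 8.
Numerator 8·A(h/2) − A(h) = 8·(-7.2930043447) − (-7.2984192460) = -51.0456155116
(-51.0456155116) ÷ 7 = -7.2922307874

-7.292231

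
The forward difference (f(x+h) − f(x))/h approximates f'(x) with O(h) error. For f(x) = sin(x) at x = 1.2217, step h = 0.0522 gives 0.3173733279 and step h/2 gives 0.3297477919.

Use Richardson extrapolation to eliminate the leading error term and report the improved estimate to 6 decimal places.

The method has order 1: 2^1 = 2.
2^1×A(h/2) = 0.6594955838; minus A(h) gives 0.3421222559.
(2×0.3297477919 − 0.3173733279)/(2 − 1) = 0.3421222559

0.342122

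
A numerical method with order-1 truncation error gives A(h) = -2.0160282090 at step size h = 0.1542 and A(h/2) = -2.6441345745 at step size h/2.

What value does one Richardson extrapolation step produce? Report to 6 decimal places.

r = 1, so 2^r = 2.
Top: 2(-2.6441345745) − (-2.0160282090) = -3.2722409400
Extrapolated: (-3.2722409400) / 1 = -3.2722409400
Gap between inputs: 6.281e-01; correction applied: −0.6281063655.

-3.272241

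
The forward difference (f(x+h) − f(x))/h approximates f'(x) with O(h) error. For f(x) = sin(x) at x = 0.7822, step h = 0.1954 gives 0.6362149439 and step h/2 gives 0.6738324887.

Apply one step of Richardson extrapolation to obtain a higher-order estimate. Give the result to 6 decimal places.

0.711450

Method order is 1; weight 2^1 = 2.
Difference of the inputs: 0.6738324887 − 0.6362149439 = 0.0376175448
Correction (A(h/2) − A(h))/(2 − 1) = 0.0376175448/1 = 0.0376175448
R = A(h/2) + (A(h/2) − A(h))/1 = 0.6738324887 + 0.0376175448 = 0.7114500335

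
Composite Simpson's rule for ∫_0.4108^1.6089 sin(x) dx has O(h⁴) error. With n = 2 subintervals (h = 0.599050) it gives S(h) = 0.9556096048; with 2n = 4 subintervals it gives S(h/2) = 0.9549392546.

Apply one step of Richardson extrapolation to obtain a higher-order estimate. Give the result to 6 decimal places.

Leading term ∝ h^4; use weight 16 = 2^4.
Top: 16(0.9549392546) − (0.9556096048) = 14.3234184688
14.3234184688 ÷ 15 = 0.9548945646
Gap between inputs: 6.704e-04; correction applied: −0.0000446900.

0.954895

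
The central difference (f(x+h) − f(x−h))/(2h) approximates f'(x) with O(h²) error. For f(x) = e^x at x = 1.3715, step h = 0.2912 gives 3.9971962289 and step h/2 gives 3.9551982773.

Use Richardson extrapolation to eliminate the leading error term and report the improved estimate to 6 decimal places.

r = 2, so 2^r = 4.
4·3.9551982773 = 15.8207931092; 15.8207931092 − 3.9971962289 = 11.8235968803
Divide by 2^2 − 1 = 3.
11.8235968803 ÷ 3 = 3.9411989601

3.941199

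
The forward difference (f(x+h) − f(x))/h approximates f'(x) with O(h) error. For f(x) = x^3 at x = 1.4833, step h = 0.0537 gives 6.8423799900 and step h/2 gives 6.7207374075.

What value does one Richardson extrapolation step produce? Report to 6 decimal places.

With r = 1 the leading error scales as h^1, so the weight is 2^1 = 2.
Top: 2(6.7207374075) − (6.8423799900) = 6.5990948250
R = 6.5990948250/1 = 6.5990948250
Shift from A(h/2): −0.1216425825.

6.599095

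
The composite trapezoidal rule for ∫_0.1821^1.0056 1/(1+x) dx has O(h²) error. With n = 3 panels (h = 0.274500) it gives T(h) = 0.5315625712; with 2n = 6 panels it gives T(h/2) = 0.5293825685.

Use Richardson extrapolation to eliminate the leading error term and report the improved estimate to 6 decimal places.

r = 2, so 2^r = 4.
Top: 4(0.5293825685) − (0.5315625712) = 1.5859677028
Denominator 4 − 1 = 3.
(4·0.5293825685 − 0.5315625712)/(4 − 1) = 0.5286559009

0.528656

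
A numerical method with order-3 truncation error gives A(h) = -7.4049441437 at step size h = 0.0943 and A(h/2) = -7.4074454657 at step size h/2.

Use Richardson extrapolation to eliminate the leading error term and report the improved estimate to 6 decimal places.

-7.407803

Leading term ∝ h^3; use weight 8 = 2^3.
8*(-7.4074454657) = -59.2595637256; (-59.2595637256) − (-7.4049441437) = -51.8546195819
(8*(-7.4074454657) − (-7.4049441437))/(8 − 1) = -7.4078027974
Gap between inputs: 2.501e-03; correction applied: −0.0003573317.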